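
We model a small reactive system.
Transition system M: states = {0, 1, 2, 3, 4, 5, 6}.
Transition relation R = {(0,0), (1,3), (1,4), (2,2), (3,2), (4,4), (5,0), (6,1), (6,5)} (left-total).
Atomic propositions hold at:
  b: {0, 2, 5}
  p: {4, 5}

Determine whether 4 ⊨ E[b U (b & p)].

Sat(b & p) = {5}
E[b U (b & p)]: least fixpoint, start Z0 = Sat((b & p)) = {5}, add states in Sat(b) with some successor in Z. Already a fixed point.
Sat(E[b U (b & p)]) = {5}
4 ∉ Sat(E[b U (b & p)]) = {5}, so the formula does not hold at 4.

No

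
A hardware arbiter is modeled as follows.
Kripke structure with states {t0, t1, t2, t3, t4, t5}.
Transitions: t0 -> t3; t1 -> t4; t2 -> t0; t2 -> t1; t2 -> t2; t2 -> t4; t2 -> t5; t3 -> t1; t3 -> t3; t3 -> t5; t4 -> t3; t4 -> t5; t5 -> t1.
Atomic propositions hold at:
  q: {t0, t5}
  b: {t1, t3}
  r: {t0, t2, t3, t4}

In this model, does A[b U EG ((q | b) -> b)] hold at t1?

Yes

Sat(q | b) = {t0, t1, t3, t5}
Sat((q | b) -> b) = {t1, t2, t3, t4}
EG ((q | b) -> b): greatest fixpoint, start Z0 = {t1, t2, t3, t4}, keep only states in Sat with some successor in Z. Already a fixed point.
Sat(EG ((q | b) -> b)) = {t1, t2, t3, t4}
A[b U EG ((q | b) -> b)]: least fixpoint, start Z0 = Sat(EG ((q | b) -> b)) = {t1, t2, t3, t4}, add states in Sat(b) with every successor in Z. Already a fixed point.
Sat(A[b U EG ((q | b) -> b)]) = {t1, t2, t3, t4}
t1 ∈ Sat(A[b U EG ((q | b) -> b)]) = {t1, t2, t3, t4}, so the formula holds at t1.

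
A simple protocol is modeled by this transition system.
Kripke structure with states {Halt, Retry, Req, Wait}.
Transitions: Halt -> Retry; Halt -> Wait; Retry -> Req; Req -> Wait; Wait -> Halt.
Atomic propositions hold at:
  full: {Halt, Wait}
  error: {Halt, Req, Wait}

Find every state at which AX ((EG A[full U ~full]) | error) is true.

{Retry, Req, Wait}

Sat(~full) = {Retry, Req}
A[full U ~full]: least fixpoint, start Z0 = Sat(~full) = {Retry, Req}, add states in Sat(full) with every successor in Z. Already a fixed point.
Sat(A[full U ~full]) = {Retry, Req}
EG A[full U ~full]: greatest fixpoint, start Z0 = {Retry, Req}, keep only states in Sat with some successor in Z. Z1 = {Retry}; Z2 = ∅; fixed.
Sat(EG A[full U ~full]) = ∅
Sat((EG A[full U ~full]) | error) = {Halt, Req, Wait}
Sat(AX ((EG A[full U ~full]) | error)) = {s : every successor in {Halt, Req, Wait}} = {Retry, Req, Wait}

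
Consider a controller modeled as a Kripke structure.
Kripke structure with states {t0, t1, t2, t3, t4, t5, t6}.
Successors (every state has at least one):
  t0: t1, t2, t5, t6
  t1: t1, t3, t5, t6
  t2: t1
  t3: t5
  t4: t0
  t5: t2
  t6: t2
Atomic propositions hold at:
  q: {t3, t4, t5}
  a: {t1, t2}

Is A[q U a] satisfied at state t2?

Yes

A[q U a]: least fixpoint, start Z0 = Sat(a) = {t1, t2}, add states in Sat(q) with every successor in Z. Z1 = {t1, t2, t5}; Z2 = {t1, t2, t3, t5}; fixed.
Sat(A[q U a]) = {t1, t2, t3, t5}
t2 ∈ Sat(A[q U a]) = {t1, t2, t3, t5}, so the formula holds at t2.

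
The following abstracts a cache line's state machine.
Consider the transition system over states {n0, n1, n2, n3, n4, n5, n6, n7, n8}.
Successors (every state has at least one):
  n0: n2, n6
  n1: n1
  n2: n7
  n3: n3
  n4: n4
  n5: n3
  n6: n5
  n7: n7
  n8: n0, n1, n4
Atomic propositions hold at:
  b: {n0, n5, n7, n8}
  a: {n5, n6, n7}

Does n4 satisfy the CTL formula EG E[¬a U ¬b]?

Sat(¬a) = {n0, n1, n2, n3, n4, n8}
Sat(¬b) = {n1, n2, n3, n4, n6}
E[¬a U ¬b]: least fixpoint, start Z0 = Sat(¬b) = {n1, n2, n3, n4, n6}, add states in Sat(¬a) with some successor in Z. Z1 = {n0, n1, n2, n3, n4, n6, n8}; fixed.
Sat(E[¬a U ¬b]) = {n0, n1, n2, n3, n4, n6, n8}
EG E[¬a U ¬b]: greatest fixpoint, start Z0 = {n0, n1, n2, n3, n4, n6, n8}, keep only states in Sat with some successor in Z. Z1 = {n0, n1, n3, n4, n8}; Z2 = {n1, n3, n4, n8}; fixed.
Sat(EG E[¬a U ¬b]) = {n1, n3, n4, n8}
n4 ∈ Sat(EG E[¬a U ¬b]) = {n1, n3, n4, n8}, so the formula holds at n4.

Yes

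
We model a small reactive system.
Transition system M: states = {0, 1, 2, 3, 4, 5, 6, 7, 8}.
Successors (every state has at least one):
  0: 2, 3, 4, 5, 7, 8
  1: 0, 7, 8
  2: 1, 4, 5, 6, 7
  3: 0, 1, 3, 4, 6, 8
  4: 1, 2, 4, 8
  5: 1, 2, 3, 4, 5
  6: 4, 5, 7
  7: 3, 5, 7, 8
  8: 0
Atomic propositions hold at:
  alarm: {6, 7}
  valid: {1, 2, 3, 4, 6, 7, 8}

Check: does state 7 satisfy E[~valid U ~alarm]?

Sat(~valid) = {0, 5}
Sat(~alarm) = {0, 1, 2, 3, 4, 5, 8}
E[~valid U ~alarm]: least fixpoint, start Z0 = Sat(~alarm) = {0, 1, 2, 3, 4, 5, 8}, add states in Sat(~valid) with some successor in Z. Already a fixed point.
Sat(E[~valid U ~alarm]) = {0, 1, 2, 3, 4, 5, 8}
7 ∉ Sat(E[~valid U ~alarm]) = {0, 1, 2, 3, 4, 5, 8}, so the formula does not hold at 7.

No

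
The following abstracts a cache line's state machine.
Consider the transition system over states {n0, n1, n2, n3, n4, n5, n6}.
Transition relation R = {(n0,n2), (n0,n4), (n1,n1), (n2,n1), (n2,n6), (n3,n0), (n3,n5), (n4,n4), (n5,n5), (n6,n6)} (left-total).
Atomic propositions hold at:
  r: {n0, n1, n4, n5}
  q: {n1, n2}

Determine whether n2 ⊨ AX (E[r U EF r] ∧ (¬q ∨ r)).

No

EF r: least fixpoint, start Z0 = {n0, n1, n4, n5}, add states with some successor in Z. Z1 = {n0, n1, n2, n3, n4, n5}; fixed.
Sat(EF r) = {n0, n1, n2, n3, n4, n5}
E[r U EF r]: least fixpoint, start Z0 = Sat(EF r) = {n0, n1, n2, n3, n4, n5}, add states in Sat(r) with some successor in Z. Already a fixed point.
Sat(E[r U EF r]) = {n0, n1, n2, n3, n4, n5}
Sat(¬q) = {n0, n3, n4, n5, n6}
Sat(¬q ∨ r) = {n0, n1, n3, n4, n5, n6}
Sat(E[r U EF r] ∧ (¬q ∨ r)) = {n0, n1, n3, n4, n5}
Sat(AX (E[r U EF r] ∧ (¬q ∨ r))) = {s : every successor in {n0, n1, n3, n4, n5}} = {n1, n3, n4, n5}
n2 ∉ Sat(AX (E[r U EF r] ∧ (¬q ∨ r))) = {n1, n3, n4, n5}, so the formula does not hold at n2.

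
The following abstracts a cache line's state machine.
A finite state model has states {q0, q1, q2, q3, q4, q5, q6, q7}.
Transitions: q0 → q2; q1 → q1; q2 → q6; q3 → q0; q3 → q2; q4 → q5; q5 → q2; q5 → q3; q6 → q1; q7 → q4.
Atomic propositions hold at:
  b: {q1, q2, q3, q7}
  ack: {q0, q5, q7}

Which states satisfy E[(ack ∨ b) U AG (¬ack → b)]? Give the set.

Sat(ack ∨ b) = {q0, q1, q2, q3, q5, q7}
Sat(¬ack) = {q1, q2, q3, q4, q6}
Sat(¬ack → b) = {q0, q1, q2, q3, q5, q7}
AG (¬ack → b): greatest fixpoint, start Z0 = {q0, q1, q2, q3, q5, q7}, keep only states in Sat with every successor in Z. Z1 = {q0, q1, q3, q5}; Z2 = {q1}; fixed.
Sat(AG (¬ack → b)) = {q1}
E[(ack ∨ b) U AG (¬ack → b)]: least fixpoint, start Z0 = Sat(AG (¬ack → b)) = {q1}, add states in Sat(ack ∨ b) with some successor in Z. Already a fixed point.
Sat(E[(ack ∨ b) U AG (¬ack → b)]) = {q1}

{q1}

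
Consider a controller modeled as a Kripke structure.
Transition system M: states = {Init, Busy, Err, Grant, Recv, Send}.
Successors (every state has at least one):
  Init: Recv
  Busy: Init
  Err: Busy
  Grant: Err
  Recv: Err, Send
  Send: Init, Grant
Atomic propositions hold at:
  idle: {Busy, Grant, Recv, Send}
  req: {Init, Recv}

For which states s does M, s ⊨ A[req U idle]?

A[req U idle]: least fixpoint, start Z0 = Sat(idle) = {Busy, Grant, Recv, Send}, add states in Sat(req) with every successor in Z. Z1 = {Init, Busy, Grant, Recv, Send}; fixed.
Sat(A[req U idle]) = {Init, Busy, Grant, Recv, Send}

{Init, Busy, Grant, Recv, Send}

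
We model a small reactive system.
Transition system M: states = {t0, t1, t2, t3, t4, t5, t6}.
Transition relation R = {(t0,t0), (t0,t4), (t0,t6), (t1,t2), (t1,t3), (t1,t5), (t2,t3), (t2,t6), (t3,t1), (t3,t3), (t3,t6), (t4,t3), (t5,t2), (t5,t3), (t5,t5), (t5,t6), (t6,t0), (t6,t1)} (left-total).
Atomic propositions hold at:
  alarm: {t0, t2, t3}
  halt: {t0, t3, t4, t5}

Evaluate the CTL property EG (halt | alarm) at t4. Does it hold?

Sat(halt | alarm) = {t0, t2, t3, t4, t5}
EG (halt | alarm): greatest fixpoint, start Z0 = {t0, t2, t3, t4, t5}, keep only states in Sat with some successor in Z. Already a fixed point.
Sat(EG (halt | alarm)) = {t0, t2, t3, t4, t5}
t4 ∈ Sat(EG (halt | alarm)) = {t0, t2, t3, t4, t5}, so the formula holds at t4.

Yes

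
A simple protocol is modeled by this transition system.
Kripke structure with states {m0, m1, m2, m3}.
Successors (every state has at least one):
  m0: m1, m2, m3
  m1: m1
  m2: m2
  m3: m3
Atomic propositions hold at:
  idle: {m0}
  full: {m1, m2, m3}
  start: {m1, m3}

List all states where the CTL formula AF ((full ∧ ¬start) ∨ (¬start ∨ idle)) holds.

Sat(¬start) = {m0, m2}
Sat(full ∧ ¬start) = {m2}
Sat(¬start ∨ idle) = {m0, m2}
Sat((full ∧ ¬start) ∨ (¬start ∨ idle)) = {m0, m2}
AF ((full ∧ ¬start) ∨ (¬start ∨ idle)): least fixpoint, start Z0 = {m0, m2}, add states with every successor in Z. Already a fixed point.
Sat(AF ((full ∧ ¬start) ∨ (¬start ∨ idle))) = {m0, m2}

{m0, m2}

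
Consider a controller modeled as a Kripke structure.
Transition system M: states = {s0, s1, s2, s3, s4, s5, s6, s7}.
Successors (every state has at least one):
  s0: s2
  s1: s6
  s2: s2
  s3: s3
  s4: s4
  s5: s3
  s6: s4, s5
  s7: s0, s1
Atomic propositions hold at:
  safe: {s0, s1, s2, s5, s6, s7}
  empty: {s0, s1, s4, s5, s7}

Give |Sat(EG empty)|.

EG empty: greatest fixpoint, start Z0 = {s0, s1, s4, s5, s7}, keep only states in Sat with some successor in Z. Z1 = {s4, s7}; Z2 = {s4}; fixed.
Sat(EG empty) = {s4}
|Sat(EG empty)| = |{s4}| = 1.

1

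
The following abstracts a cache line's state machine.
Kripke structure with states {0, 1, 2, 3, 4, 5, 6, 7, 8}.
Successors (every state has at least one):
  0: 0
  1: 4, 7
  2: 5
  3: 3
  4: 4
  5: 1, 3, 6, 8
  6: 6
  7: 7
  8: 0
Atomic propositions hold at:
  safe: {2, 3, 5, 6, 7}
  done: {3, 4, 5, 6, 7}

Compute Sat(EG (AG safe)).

AG safe: greatest fixpoint, start Z0 = {2, 3, 5, 6, 7}, keep only states in Sat with every successor in Z. Z1 = {2, 3, 6, 7}; Z2 = {3, 6, 7}; fixed.
Sat(AG safe) = {3, 6, 7}
EG (AG safe): greatest fixpoint, start Z0 = {3, 6, 7}, keep only states in Sat with some successor in Z. Already a fixed point.
Sat(EG (AG safe)) = {3, 6, 7}

{3, 6, 7}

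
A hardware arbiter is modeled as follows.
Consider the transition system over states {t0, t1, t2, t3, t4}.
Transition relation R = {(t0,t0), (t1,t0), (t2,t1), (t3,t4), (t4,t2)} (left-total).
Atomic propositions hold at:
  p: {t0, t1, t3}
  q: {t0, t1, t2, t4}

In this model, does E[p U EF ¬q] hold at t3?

Yes

Sat(¬q) = {t3}
EF ¬q: least fixpoint, start Z0 = {t3}, add states with some successor in Z. Already a fixed point.
Sat(EF ¬q) = {t3}
E[p U EF ¬q]: least fixpoint, start Z0 = Sat(EF ¬q) = {t3}, add states in Sat(p) with some successor in Z. Already a fixed point.
Sat(E[p U EF ¬q]) = {t3}
t3 ∈ Sat(E[p U EF ¬q]) = {t3}, so the formula holds at t3.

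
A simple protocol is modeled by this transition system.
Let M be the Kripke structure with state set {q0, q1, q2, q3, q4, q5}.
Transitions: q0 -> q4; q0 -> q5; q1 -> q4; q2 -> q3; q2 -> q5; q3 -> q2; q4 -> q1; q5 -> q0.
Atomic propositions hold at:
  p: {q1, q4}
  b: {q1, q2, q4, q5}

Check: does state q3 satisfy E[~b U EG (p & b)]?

No

Sat(~b) = {q0, q3}
Sat(p & b) = {q1, q4}
EG (p & b): greatest fixpoint, start Z0 = {q1, q4}, keep only states in Sat with some successor in Z. Already a fixed point.
Sat(EG (p & b)) = {q1, q4}
E[~b U EG (p & b)]: least fixpoint, start Z0 = Sat(EG (p & b)) = {q1, q4}, add states in Sat(~b) with some successor in Z. Z1 = {q0, q1, q4}; fixed.
Sat(E[~b U EG (p & b)]) = {q0, q1, q4}
q3 ∉ Sat(E[~b U EG (p & b)]) = {q0, q1, q4}, so the formula does not hold at q3.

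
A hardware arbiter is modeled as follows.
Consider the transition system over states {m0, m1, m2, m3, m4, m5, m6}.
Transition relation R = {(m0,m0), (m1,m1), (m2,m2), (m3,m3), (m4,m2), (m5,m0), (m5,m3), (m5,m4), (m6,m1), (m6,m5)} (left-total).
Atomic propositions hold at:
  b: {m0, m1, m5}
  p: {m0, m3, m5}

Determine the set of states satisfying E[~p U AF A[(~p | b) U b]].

{m0, m1, m5, m6}

Sat(~p) = {m1, m2, m4, m6}
Sat(~p | b) = {m0, m1, m2, m4, m5, m6}
A[(~p | b) U b]: least fixpoint, start Z0 = Sat(b) = {m0, m1, m5}, add states in Sat(~p | b) with every successor in Z. Z1 = {m0, m1, m5, m6}; fixed.
Sat(A[(~p | b) U b]) = {m0, m1, m5, m6}
AF A[(~p | b) U b]: least fixpoint, start Z0 = {m0, m1, m5, m6}, add states with every successor in Z. Already a fixed point.
Sat(AF A[(~p | b) U b]) = {m0, m1, m5, m6}
E[~p U AF A[(~p | b) U b]]: least fixpoint, start Z0 = Sat(AF A[(~p | b) U b]) = {m0, m1, m5, m6}, add states in Sat(~p) with some successor in Z. Already a fixed point.
Sat(E[~p U AF A[(~p | b) U b]]) = {m0, m1, m5, m6}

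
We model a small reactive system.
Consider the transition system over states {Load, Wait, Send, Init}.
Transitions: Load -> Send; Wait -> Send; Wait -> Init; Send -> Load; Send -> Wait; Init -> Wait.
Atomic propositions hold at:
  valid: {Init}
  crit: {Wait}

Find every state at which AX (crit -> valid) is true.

{Load, Wait}

Sat(crit -> valid) = {Load, Send, Init}
Sat(AX (crit -> valid)) = {s : every successor in {Load, Send, Init}} = {Load, Wait}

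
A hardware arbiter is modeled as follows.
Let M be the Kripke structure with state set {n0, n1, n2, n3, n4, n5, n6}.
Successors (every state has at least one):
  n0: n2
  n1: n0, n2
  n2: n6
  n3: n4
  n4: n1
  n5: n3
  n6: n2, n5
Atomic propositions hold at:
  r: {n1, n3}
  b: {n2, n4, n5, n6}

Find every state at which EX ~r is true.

{n0, n1, n2, n3, n6}

Sat(~r) = {n0, n2, n4, n5, n6}
Sat(EX ~r) = {s : some successor in {n0, n2, n4, n5, n6}} = {n0, n1, n2, n3, n6}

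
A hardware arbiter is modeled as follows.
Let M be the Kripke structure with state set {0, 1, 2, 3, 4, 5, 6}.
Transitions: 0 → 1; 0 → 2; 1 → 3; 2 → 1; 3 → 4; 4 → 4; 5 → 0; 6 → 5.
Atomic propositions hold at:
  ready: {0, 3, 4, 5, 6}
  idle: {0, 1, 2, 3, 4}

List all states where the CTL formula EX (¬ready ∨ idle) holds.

{0, 1, 2, 3, 4, 5}

Sat(¬ready) = {1, 2}
Sat(¬ready ∨ idle) = {0, 1, 2, 3, 4}
Sat(EX (¬ready ∨ idle)) = {s : some successor in {0, 1, 2, 3, 4}} = {0, 1, 2, 3, 4, 5}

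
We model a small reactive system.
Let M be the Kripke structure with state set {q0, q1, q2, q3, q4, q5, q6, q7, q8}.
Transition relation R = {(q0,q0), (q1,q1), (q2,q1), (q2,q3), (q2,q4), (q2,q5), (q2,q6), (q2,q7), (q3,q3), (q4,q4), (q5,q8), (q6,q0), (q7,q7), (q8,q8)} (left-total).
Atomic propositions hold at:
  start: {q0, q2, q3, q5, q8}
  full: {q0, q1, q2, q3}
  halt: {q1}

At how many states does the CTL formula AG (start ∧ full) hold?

2

Sat(start ∧ full) = {q0, q2, q3}
AG (start ∧ full): greatest fixpoint, start Z0 = {q0, q2, q3}, keep only states in Sat with every successor in Z. Z1 = {q0, q3}; fixed.
Sat(AG (start ∧ full)) = {q0, q3}
|Sat(AG (start ∧ full))| = |{q0, q3}| = 2.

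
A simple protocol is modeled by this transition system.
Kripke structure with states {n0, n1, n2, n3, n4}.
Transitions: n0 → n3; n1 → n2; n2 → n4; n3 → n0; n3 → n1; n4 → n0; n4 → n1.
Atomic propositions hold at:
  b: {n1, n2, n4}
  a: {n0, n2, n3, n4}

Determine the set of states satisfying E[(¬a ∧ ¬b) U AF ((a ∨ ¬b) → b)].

{n1, n2, n4}

Sat(¬a) = {n1}
Sat(¬b) = {n0, n3}
Sat(¬a ∧ ¬b) = ∅
Sat(a ∨ ¬b) = {n0, n2, n3, n4}
Sat((a ∨ ¬b) → b) = {n1, n2, n4}
AF ((a ∨ ¬b) → b): least fixpoint, start Z0 = {n1, n2, n4}, add states with every successor in Z. Already a fixed point.
Sat(AF ((a ∨ ¬b) → b)) = {n1, n2, n4}
E[(¬a ∧ ¬b) U AF ((a ∨ ¬b) → b)]: least fixpoint, start Z0 = Sat(AF ((a ∨ ¬b) → b)) = {n1, n2, n4}, add states in Sat(¬a ∧ ¬b) with some successor in Z. Already a fixed point.
Sat(E[(¬a ∧ ¬b) U AF ((a ∨ ¬b) → b)]) = {n1, n2, n4}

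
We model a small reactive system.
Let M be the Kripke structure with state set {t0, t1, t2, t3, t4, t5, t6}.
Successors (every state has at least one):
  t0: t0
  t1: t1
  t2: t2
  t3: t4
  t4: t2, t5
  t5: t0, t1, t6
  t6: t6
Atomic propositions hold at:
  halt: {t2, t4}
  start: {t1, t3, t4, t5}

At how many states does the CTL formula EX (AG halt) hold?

AG halt: greatest fixpoint, start Z0 = {t2, t4}, keep only states in Sat with every successor in Z. Z1 = {t2}; fixed.
Sat(AG halt) = {t2}
Sat(EX (AG halt)) = {s : some successor in {t2}} = {t2, t4}
|Sat(EX (AG halt))| = |{t2, t4}| = 2.

2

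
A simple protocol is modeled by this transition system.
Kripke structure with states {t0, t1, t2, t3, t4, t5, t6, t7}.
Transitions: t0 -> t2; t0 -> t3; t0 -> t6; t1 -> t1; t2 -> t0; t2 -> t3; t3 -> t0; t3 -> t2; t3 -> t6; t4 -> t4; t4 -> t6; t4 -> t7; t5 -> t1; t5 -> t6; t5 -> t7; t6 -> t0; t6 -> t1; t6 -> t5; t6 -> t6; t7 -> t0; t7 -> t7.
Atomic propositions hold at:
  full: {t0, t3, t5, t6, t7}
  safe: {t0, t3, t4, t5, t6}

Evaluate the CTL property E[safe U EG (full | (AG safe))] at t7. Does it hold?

Yes

AG safe: greatest fixpoint, start Z0 = {t0, t3, t4, t5, t6}, keep only states in Sat with every successor in Z. Z1 = ∅; fixed.
Sat(AG safe) = ∅
Sat(full | (AG safe)) = {t0, t3, t5, t6, t7}
EG (full | (AG safe)): greatest fixpoint, start Z0 = {t0, t3, t5, t6, t7}, keep only states in Sat with some successor in Z. Already a fixed point.
Sat(EG (full | (AG safe))) = {t0, t3, t5, t6, t7}
E[safe U EG (full | (AG safe))]: least fixpoint, start Z0 = Sat(EG (full | (AG safe))) = {t0, t3, t5, t6, t7}, add states in Sat(safe) with some successor in Z. Z1 = {t0, t3, t4, t5, t6, t7}; fixed.
Sat(E[safe U EG (full | (AG safe))]) = {t0, t3, t4, t5, t6, t7}
t7 ∈ Sat(E[safe U EG (full | (AG safe))]) = {t0, t3, t4, t5, t6, t7}, so the formula holds at t7.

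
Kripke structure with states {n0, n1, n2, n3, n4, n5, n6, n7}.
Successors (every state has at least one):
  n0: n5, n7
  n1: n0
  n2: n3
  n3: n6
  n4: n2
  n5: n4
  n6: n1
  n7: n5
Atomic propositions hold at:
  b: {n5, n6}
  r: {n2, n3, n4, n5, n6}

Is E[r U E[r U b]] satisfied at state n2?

E[r U b]: least fixpoint, start Z0 = Sat(b) = {n5, n6}, add states in Sat(r) with some successor in Z. Z1 = {n3, n5, n6}; Z2 = {n2, n3, n5, n6}; Z3 = {n2, n3, n4, n5, n6}; fixed.
Sat(E[r U b]) = {n2, n3, n4, n5, n6}
E[r U E[r U b]]: least fixpoint, start Z0 = Sat(E[r U b]) = {n2, n3, n4, n5, n6}, add states in Sat(r) with some successor in Z. Already a fixed point.
Sat(E[r U E[r U b]]) = {n2, n3, n4, n5, n6}
n2 ∈ Sat(E[r U E[r U b]]) = {n2, n3, n4, n5, n6}, so the formula holds at n2.

Yes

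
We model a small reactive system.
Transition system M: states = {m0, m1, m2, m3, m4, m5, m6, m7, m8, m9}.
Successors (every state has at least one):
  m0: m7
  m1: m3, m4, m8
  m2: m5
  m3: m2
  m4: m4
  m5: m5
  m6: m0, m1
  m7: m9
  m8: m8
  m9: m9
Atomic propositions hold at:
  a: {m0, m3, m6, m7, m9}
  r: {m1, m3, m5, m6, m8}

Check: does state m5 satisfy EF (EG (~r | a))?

No

Sat(~r) = {m0, m2, m4, m7, m9}
Sat(~r | a) = {m0, m2, m3, m4, m6, m7, m9}
EG (~r | a): greatest fixpoint, start Z0 = {m0, m2, m3, m4, m6, m7, m9}, keep only states in Sat with some successor in Z. Z1 = {m0, m3, m4, m6, m7, m9}; Z2 = {m0, m4, m6, m7, m9}; fixed.
Sat(EG (~r | a)) = {m0, m4, m6, m7, m9}
EF (EG (~r | a)): least fixpoint, start Z0 = {m0, m4, m6, m7, m9}, add states with some successor in Z. Z1 = {m0, m1, m4, m6, m7, m9}; fixed.
Sat(EF (EG (~r | a))) = {m0, m1, m4, m6, m7, m9}
m5 ∉ Sat(EF (EG (~r | a))) = {m0, m1, m4, m6, m7, m9}, so the formula does not hold at m5.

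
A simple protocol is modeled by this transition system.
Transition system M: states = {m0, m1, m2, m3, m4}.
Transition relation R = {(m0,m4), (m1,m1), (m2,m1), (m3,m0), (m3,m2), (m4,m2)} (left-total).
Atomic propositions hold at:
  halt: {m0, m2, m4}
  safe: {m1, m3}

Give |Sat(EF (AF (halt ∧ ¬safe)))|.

4

Sat(¬safe) = {m0, m2, m4}
Sat(halt ∧ ¬safe) = {m0, m2, m4}
AF (halt ∧ ¬safe): least fixpoint, start Z0 = {m0, m2, m4}, add states with every successor in Z. Z1 = {m0, m2, m3, m4}; fixed.
Sat(AF (halt ∧ ¬safe)) = {m0, m2, m3, m4}
EF (AF (halt ∧ ¬safe)): least fixpoint, start Z0 = {m0, m2, m3, m4}, add states with some successor in Z. Already a fixed point.
Sat(EF (AF (halt ∧ ¬safe))) = {m0, m2, m3, m4}
|Sat(EF (AF (halt ∧ ¬safe)))| = |{m0, m2, m3, m4}| = 4.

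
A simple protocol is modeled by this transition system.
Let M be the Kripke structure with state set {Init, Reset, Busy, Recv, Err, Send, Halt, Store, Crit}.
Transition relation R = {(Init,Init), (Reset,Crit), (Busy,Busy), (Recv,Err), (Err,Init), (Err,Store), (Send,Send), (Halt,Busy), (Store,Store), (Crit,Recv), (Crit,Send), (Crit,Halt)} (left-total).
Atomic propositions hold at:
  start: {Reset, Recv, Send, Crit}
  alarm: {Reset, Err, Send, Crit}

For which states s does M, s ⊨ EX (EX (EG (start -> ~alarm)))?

Sat(~alarm) = {Init, Busy, Recv, Halt, Store}
Sat(start -> ~alarm) = {Init, Busy, Recv, Err, Halt, Store}
EG (start -> ~alarm): greatest fixpoint, start Z0 = {Init, Busy, Recv, Err, Halt, Store}, keep only states in Sat with some successor in Z. Already a fixed point.
Sat(EG (start -> ~alarm)) = {Init, Busy, Recv, Err, Halt, Store}
Sat(EX (EG (start -> ~alarm))) = {s : some successor in {Init, Busy, Recv, Err, Halt, Store}} = {Init, Busy, Recv, Err, Halt, Store, Crit}
Sat(EX (EX (EG (start -> ~alarm)))) = {s : some successor in {Init, Busy, Recv, Err, Halt, Store, Crit}} = {Init, Reset, Busy, Recv, Err, Halt, Store, Crit}

{Init, Reset, Busy, Recv, Err, Halt, Store, Crit}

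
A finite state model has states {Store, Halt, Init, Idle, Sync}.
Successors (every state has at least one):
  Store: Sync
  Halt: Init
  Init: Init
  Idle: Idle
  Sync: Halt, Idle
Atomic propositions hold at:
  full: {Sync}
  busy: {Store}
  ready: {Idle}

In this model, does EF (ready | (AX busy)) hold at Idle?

Sat(AX busy) = {s : every successor in {Store}} = ∅
Sat(ready | (AX busy)) = {Idle}
EF (ready | (AX busy)): least fixpoint, start Z0 = {Idle}, add states with some successor in Z. Z1 = {Idle, Sync}; Z2 = {Store, Idle, Sync}; fixed.
Sat(EF (ready | (AX busy))) = {Store, Idle, Sync}
Idle ∈ Sat(EF (ready | (AX busy))) = {Store, Idle, Sync}, so the formula holds at Idle.

Yes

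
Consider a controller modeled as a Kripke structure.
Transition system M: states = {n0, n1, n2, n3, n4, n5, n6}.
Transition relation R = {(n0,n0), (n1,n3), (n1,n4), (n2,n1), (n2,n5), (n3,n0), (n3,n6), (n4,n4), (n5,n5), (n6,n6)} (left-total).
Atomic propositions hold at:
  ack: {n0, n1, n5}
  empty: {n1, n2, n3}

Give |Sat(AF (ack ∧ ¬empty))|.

Sat(¬empty) = {n0, n4, n5, n6}
Sat(ack ∧ ¬empty) = {n0, n5}
AF (ack ∧ ¬empty): least fixpoint, start Z0 = {n0, n5}, add states with every successor in Z. Already a fixed point.
Sat(AF (ack ∧ ¬empty)) = {n0, n5}
|Sat(AF (ack ∧ ¬empty))| = |{n0, n5}| = 2.

2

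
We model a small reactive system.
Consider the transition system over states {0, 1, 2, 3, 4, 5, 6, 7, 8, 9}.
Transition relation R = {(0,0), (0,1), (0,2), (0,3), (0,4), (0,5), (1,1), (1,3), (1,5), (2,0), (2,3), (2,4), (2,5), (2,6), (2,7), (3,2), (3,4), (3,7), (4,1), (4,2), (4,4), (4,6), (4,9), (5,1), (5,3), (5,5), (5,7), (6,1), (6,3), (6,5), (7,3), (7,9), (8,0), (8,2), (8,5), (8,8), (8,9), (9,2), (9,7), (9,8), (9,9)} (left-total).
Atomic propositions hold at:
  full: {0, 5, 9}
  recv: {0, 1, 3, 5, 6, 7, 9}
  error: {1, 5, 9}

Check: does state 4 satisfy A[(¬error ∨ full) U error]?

No

Sat(¬error) = {0, 2, 3, 4, 6, 7, 8}
Sat(¬error ∨ full) = {0, 2, 3, 4, 5, 6, 7, 8, 9}
A[(¬error ∨ full) U error]: least fixpoint, start Z0 = Sat(error) = {1, 5, 9}, add states in Sat(¬error ∨ full) with every successor in Z. Already a fixed point.
Sat(A[(¬error ∨ full) U error]) = {1, 5, 9}
4 ∉ Sat(A[(¬error ∨ full) U error]) = {1, 5, 9}, so the formula does not hold at 4.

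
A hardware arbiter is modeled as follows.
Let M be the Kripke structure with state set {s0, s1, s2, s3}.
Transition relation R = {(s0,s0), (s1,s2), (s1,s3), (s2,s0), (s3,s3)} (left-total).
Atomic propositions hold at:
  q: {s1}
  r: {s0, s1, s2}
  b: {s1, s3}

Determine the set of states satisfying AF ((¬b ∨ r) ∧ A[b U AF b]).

{s1}

Sat(¬b) = {s0, s2}
Sat(¬b ∨ r) = {s0, s1, s2}
AF b: least fixpoint, start Z0 = {s1, s3}, add states with every successor in Z. Already a fixed point.
Sat(AF b) = {s1, s3}
A[b U AF b]: least fixpoint, start Z0 = Sat(AF b) = {s1, s3}, add states in Sat(b) with every successor in Z. Already a fixed point.
Sat(A[b U AF b]) = {s1, s3}
Sat((¬b ∨ r) ∧ A[b U AF b]) = {s1}
AF ((¬b ∨ r) ∧ A[b U AF b]): least fixpoint, start Z0 = {s1}, add states with every successor in Z. Already a fixed point.
Sat(AF ((¬b ∨ r) ∧ A[b U AF b])) = {s1}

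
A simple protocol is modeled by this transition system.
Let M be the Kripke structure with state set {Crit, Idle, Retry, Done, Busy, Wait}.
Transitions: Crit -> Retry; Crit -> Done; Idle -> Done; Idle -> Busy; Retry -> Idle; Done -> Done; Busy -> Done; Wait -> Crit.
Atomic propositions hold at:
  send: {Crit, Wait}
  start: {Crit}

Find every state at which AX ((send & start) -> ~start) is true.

Sat(send & start) = {Crit}
Sat(~start) = {Idle, Retry, Done, Busy, Wait}
Sat((send & start) -> ~start) = {Idle, Retry, Done, Busy, Wait}
Sat(AX ((send & start) -> ~start)) = {s : every successor in {Idle, Retry, Done, Busy, Wait}} = {Crit, Idle, Retry, Done, Busy}

{Crit, Idle, Retry, Done, Busy}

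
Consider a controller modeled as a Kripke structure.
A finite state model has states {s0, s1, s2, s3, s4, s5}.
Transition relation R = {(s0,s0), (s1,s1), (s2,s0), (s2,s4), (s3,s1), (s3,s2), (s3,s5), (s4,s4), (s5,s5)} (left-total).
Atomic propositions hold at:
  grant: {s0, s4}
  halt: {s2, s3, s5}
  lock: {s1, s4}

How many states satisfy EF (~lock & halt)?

Sat(~lock) = {s0, s2, s3, s5}
Sat(~lock & halt) = {s2, s3, s5}
EF (~lock & halt): least fixpoint, start Z0 = {s2, s3, s5}, add states with some successor in Z. Already a fixed point.
Sat(EF (~lock & halt)) = {s2, s3, s5}
|Sat(EF (~lock & halt))| = |{s2, s3, s5}| = 3.

3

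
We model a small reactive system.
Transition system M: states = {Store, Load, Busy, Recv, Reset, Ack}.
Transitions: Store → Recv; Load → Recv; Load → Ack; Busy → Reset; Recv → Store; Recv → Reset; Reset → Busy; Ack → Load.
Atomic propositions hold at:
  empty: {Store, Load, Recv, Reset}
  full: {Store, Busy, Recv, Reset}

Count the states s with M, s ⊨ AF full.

4

AF full: least fixpoint, start Z0 = {Store, Busy, Recv, Reset}, add states with every successor in Z. Already a fixed point.
Sat(AF full) = {Store, Busy, Recv, Reset}
|Sat(AF full)| = |{Store, Busy, Recv, Reset}| = 4.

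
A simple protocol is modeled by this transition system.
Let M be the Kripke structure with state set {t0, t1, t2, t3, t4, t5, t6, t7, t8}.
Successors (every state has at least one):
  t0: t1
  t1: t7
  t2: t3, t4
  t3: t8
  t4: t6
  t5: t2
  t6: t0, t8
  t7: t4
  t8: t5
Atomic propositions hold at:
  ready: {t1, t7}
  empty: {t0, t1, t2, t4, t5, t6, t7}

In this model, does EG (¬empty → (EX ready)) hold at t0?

Sat(¬empty) = {t3, t8}
Sat(EX ready) = {s : some successor in {t1, t7}} = {t0, t1}
Sat(¬empty → (EX ready)) = {t0, t1, t2, t4, t5, t6, t7}
EG (¬empty → (EX ready)): greatest fixpoint, start Z0 = {t0, t1, t2, t4, t5, t6, t7}, keep only states in Sat with some successor in Z. Already a fixed point.
Sat(EG (¬empty → (EX ready))) = {t0, t1, t2, t4, t5, t6, t7}
t0 ∈ Sat(EG (¬empty → (EX ready))) = {t0, t1, t2, t4, t5, t6, t7}, so the formula holds at t0.

Yes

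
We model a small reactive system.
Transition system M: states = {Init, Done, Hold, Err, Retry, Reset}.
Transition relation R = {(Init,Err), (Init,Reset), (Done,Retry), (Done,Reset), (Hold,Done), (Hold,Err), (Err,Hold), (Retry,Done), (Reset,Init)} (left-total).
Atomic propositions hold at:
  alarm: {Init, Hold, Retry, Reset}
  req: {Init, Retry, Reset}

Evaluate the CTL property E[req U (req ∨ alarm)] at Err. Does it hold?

No

Sat(req ∨ alarm) = {Init, Hold, Retry, Reset}
E[req U (req ∨ alarm)]: least fixpoint, start Z0 = Sat((req ∨ alarm)) = {Init, Hold, Retry, Reset}, add states in Sat(req) with some successor in Z. Already a fixed point.
Sat(E[req U (req ∨ alarm)]) = {Init, Hold, Retry, Reset}
Err ∉ Sat(E[req U (req ∨ alarm)]) = {Init, Hold, Retry, Reset}, so the formula does not hold at Err.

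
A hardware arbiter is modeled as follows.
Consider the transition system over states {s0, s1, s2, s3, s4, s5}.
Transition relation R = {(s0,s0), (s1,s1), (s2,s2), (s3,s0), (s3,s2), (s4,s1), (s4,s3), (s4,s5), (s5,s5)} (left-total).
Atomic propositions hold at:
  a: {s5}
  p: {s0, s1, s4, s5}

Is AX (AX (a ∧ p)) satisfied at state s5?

Yes

Sat(a ∧ p) = {s5}
Sat(AX (a ∧ p)) = {s : every successor in {s5}} = {s5}
Sat(AX (AX (a ∧ p))) = {s : every successor in {s5}} = {s5}
s5 ∈ Sat(AX (AX (a ∧ p))) = {s5}, so the formula holds at s5.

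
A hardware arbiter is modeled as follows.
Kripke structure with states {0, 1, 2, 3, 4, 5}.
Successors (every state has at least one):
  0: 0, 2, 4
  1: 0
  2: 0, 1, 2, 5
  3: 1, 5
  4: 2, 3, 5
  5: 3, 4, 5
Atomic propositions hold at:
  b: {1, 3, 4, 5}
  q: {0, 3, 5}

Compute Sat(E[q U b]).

E[q U b]: least fixpoint, start Z0 = Sat(b) = {1, 3, 4, 5}, add states in Sat(q) with some successor in Z. Z1 = {0, 1, 3, 4, 5}; fixed.
Sat(E[q U b]) = {0, 1, 3, 4, 5}

{0, 1, 3, 4, 5}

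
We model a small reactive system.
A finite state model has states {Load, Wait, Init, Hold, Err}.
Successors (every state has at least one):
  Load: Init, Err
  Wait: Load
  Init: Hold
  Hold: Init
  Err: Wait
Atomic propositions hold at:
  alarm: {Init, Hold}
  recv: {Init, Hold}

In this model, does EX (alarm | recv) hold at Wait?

Sat(alarm | recv) = {Init, Hold}
Sat(EX (alarm | recv)) = {s : some successor in {Init, Hold}} = {Load, Init, Hold}
Wait ∉ Sat(EX (alarm | recv)) = {Load, Init, Hold}, so the formula does not hold at Wait.

No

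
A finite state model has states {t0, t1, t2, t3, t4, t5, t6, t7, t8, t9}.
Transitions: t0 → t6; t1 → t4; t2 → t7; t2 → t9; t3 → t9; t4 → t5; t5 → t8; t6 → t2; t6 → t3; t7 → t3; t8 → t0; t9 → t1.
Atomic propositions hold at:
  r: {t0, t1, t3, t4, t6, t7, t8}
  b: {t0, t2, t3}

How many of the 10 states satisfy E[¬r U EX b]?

Sat(¬r) = {t2, t5, t9}
Sat(EX b) = {s : some successor in {t0, t2, t3}} = {t6, t7, t8}
E[¬r U EX b]: least fixpoint, start Z0 = Sat(EX b) = {t6, t7, t8}, add states in Sat(¬r) with some successor in Z. Z1 = {t2, t5, t6, t7, t8}; fixed.
Sat(E[¬r U EX b]) = {t2, t5, t6, t7, t8}
|Sat(E[¬r U EX b])| = |{t2, t5, t6, t7, t8}| = 5.

5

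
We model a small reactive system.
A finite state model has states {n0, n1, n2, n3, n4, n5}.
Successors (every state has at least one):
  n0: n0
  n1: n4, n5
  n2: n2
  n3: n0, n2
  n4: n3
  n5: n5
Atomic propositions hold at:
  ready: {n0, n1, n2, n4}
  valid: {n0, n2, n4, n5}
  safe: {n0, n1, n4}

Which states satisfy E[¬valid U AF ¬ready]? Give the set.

{n1, n3, n4, n5}

Sat(¬valid) = {n1, n3}
Sat(¬ready) = {n3, n5}
AF ¬ready: least fixpoint, start Z0 = {n3, n5}, add states with every successor in Z. Z1 = {n3, n4, n5}; Z2 = {n1, n3, n4, n5}; fixed.
Sat(AF ¬ready) = {n1, n3, n4, n5}
E[¬valid U AF ¬ready]: least fixpoint, start Z0 = Sat(AF ¬ready) = {n1, n3, n4, n5}, add states in Sat(¬valid) with some successor in Z. Already a fixed point.
Sat(E[¬valid U AF ¬ready]) = {n1, n3, n4, n5}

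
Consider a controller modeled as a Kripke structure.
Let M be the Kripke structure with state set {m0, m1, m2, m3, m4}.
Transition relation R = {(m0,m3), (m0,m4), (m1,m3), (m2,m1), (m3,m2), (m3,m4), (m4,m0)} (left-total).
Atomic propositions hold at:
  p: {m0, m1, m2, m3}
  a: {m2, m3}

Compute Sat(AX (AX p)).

Sat(AX p) = {s : every successor in {m0, m1, m2, m3}} = {m1, m2, m4}
Sat(AX (AX p)) = {s : every successor in {m1, m2, m4}} = {m2, m3}

{m2, m3}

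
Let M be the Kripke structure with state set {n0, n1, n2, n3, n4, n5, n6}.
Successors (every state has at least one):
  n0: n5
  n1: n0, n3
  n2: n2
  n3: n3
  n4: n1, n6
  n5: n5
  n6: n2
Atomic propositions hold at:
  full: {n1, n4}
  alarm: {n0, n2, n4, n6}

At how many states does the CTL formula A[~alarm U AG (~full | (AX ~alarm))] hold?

Sat(~alarm) = {n1, n3, n5}
Sat(~full) = {n0, n2, n3, n5, n6}
Sat(AX ~alarm) = {s : every successor in {n1, n3, n5}} = {n0, n3, n5}
Sat(~full | (AX ~alarm)) = {n0, n2, n3, n5, n6}
AG (~full | (AX ~alarm)): greatest fixpoint, start Z0 = {n0, n2, n3, n5, n6}, keep only states in Sat with every successor in Z. Already a fixed point.
Sat(AG (~full | (AX ~alarm))) = {n0, n2, n3, n5, n6}
A[~alarm U AG (~full | (AX ~alarm))]: least fixpoint, start Z0 = Sat(AG (~full | (AX ~alarm))) = {n0, n2, n3, n5, n6}, add states in Sat(~alarm) with every successor in Z. Z1 = {n0, n1, n2, n3, n5, n6}; fixed.
Sat(A[~alarm U AG (~full | (AX ~alarm))]) = {n0, n1, n2, n3, n5, n6}
|Sat(A[~alarm U AG (~full | (AX ~alarm))])| = |{n0, n1, n2, n3, n5, n6}| = 6.

6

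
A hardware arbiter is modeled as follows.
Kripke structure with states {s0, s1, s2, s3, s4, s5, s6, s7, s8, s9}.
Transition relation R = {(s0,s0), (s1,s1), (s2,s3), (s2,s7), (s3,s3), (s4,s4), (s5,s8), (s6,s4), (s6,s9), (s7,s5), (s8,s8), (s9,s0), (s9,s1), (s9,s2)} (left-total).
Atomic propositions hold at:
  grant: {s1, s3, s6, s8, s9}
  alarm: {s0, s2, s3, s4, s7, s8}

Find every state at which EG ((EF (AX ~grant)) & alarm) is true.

{s0, s4}

Sat(~grant) = {s0, s2, s4, s5, s7}
Sat(AX ~grant) = {s : every successor in {s0, s2, s4, s5, s7}} = {s0, s4, s7}
EF (AX ~grant): least fixpoint, start Z0 = {s0, s4, s7}, add states with some successor in Z. Z1 = {s0, s2, s4, s6, s7, s9}; fixed.
Sat(EF (AX ~grant)) = {s0, s2, s4, s6, s7, s9}
Sat((EF (AX ~grant)) & alarm) = {s0, s2, s4, s7}
EG ((EF (AX ~grant)) & alarm): greatest fixpoint, start Z0 = {s0, s2, s4, s7}, keep only states in Sat with some successor in Z. Z1 = {s0, s2, s4}; Z2 = {s0, s4}; fixed.
Sat(EG ((EF (AX ~grant)) & alarm)) = {s0, s4}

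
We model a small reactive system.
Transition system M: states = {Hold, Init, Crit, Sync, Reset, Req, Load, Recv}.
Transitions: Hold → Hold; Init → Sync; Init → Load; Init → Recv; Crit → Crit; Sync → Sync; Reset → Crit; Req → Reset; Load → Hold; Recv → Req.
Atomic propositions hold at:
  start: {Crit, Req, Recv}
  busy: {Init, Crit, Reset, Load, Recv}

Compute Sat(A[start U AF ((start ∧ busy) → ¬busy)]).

Sat(start ∧ busy) = {Crit, Recv}
Sat(¬busy) = {Hold, Sync, Req}
Sat((start ∧ busy) → ¬busy) = {Hold, Init, Sync, Reset, Req, Load}
AF ((start ∧ busy) → ¬busy): least fixpoint, start Z0 = {Hold, Init, Sync, Reset, Req, Load}, add states with every successor in Z. Z1 = {Hold, Init, Sync, Reset, Req, Load, Recv}; fixed.
Sat(AF ((start ∧ busy) → ¬busy)) = {Hold, Init, Sync, Reset, Req, Load, Recv}
A[start U AF ((start ∧ busy) → ¬busy)]: least fixpoint, start Z0 = Sat(AF ((start ∧ busy) → ¬busy)) = {Hold, Init, Sync, Reset, Req, Load, Recv}, add states in Sat(start) with every successor in Z. Already a fixed point.
Sat(A[start U AF ((start ∧ busy) → ¬busy)]) = {Hold, Init, Sync, Reset, Req, Load, Recv}

{Hold, Init, Sync, Reset, Req, Load, Recv}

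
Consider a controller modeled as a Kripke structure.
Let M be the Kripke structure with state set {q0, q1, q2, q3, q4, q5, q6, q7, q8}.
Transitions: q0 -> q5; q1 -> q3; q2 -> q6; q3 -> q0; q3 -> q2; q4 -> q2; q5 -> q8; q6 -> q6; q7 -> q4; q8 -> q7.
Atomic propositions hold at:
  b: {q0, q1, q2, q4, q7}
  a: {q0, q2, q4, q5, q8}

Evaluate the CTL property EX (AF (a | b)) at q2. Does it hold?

No

Sat(a | b) = {q0, q1, q2, q4, q5, q7, q8}
AF (a | b): least fixpoint, start Z0 = {q0, q1, q2, q4, q5, q7, q8}, add states with every successor in Z. Z1 = {q0, q1, q2, q3, q4, q5, q7, q8}; fixed.
Sat(AF (a | b)) = {q0, q1, q2, q3, q4, q5, q7, q8}
Sat(EX (AF (a | b))) = {s : some successor in {q0, q1, q2, q3, q4, q5, q7, q8}} = {q0, q1, q3, q4, q5, q7, q8}
q2 ∉ Sat(EX (AF (a | b))) = {q0, q1, q3, q4, q5, q7, q8}, so the formula does not hold at q2.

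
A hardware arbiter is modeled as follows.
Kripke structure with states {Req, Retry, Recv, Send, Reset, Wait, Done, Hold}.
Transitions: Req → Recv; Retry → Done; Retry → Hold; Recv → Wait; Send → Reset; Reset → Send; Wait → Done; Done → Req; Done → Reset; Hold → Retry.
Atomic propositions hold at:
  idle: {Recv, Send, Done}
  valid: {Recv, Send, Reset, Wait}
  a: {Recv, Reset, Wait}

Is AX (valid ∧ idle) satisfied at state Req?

Yes

Sat(valid ∧ idle) = {Recv, Send}
Sat(AX (valid ∧ idle)) = {s : every successor in {Recv, Send}} = {Req, Reset}
Req ∈ Sat(AX (valid ∧ idle)) = {Req, Reset}, so the formula holds at Req.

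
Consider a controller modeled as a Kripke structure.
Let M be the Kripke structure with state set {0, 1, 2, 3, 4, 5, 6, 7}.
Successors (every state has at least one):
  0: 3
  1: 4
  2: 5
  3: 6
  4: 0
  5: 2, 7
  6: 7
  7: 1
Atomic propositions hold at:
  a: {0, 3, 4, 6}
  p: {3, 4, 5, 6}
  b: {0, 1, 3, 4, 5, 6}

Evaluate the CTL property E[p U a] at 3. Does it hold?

Yes

E[p U a]: least fixpoint, start Z0 = Sat(a) = {0, 3, 4, 6}, add states in Sat(p) with some successor in Z. Already a fixed point.
Sat(E[p U a]) = {0, 3, 4, 6}
3 ∈ Sat(E[p U a]) = {0, 3, 4, 6}, so the formula holds at 3.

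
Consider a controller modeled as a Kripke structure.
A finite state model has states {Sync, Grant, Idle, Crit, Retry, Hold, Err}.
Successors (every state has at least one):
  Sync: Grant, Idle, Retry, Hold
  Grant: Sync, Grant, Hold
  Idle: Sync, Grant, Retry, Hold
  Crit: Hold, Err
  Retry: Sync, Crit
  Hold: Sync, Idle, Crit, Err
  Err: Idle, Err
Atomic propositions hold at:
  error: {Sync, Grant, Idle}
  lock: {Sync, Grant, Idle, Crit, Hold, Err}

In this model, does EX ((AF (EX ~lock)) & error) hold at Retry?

Sat(~lock) = {Retry}
Sat(EX ~lock) = {s : some successor in {Retry}} = {Sync, Idle}
AF (EX ~lock): least fixpoint, start Z0 = {Sync, Idle}, add states with every successor in Z. Already a fixed point.
Sat(AF (EX ~lock)) = {Sync, Idle}
Sat((AF (EX ~lock)) & error) = {Sync, Idle}
Sat(EX ((AF (EX ~lock)) & error)) = {s : some successor in {Sync, Idle}} = {Sync, Grant, Idle, Retry, Hold, Err}
Retry ∈ Sat(EX ((AF (EX ~lock)) & error)) = {Sync, Grant, Idle, Retry, Hold, Err}, so the formula holds at Retry.

Yes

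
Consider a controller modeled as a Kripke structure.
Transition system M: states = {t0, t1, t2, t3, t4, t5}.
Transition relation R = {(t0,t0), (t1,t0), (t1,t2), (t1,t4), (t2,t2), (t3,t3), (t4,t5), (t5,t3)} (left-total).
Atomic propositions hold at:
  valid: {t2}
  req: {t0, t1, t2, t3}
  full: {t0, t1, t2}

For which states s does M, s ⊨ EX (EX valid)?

Sat(EX valid) = {s : some successor in {t2}} = {t1, t2}
Sat(EX (EX valid)) = {s : some successor in {t1, t2}} = {t1, t2}

{t1, t2}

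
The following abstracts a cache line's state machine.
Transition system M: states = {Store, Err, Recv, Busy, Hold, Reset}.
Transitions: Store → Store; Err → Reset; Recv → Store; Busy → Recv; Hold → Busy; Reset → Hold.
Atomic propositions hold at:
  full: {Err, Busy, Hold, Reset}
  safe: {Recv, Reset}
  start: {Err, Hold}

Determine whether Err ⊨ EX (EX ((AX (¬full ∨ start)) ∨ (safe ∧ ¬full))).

No

Sat(¬full) = {Store, Recv}
Sat(¬full ∨ start) = {Store, Err, Recv, Hold}
Sat(AX (¬full ∨ start)) = {s : every successor in {Store, Err, Recv, Hold}} = {Store, Recv, Busy, Reset}
Sat(safe ∧ ¬full) = {Recv}
Sat((AX (¬full ∨ start)) ∨ (safe ∧ ¬full)) = {Store, Recv, Busy, Reset}
Sat(EX ((AX (¬full ∨ start)) ∨ (safe ∧ ¬full))) = {s : some successor in {Store, Recv, Busy, Reset}} = {Store, Err, Recv, Busy, Hold}
Sat(EX (EX ((AX (¬full ∨ start)) ∨ (safe ∧ ¬full)))) = {s : some successor in {Store, Err, Recv, Busy, Hold}} = {Store, Recv, Busy, Hold, Reset}
Err ∉ Sat(EX (EX ((AX (¬full ∨ start)) ∨ (safe ∧ ¬full)))) = {Store, Recv, Busy, Hold, Reset}, so the formula does not hold at Err.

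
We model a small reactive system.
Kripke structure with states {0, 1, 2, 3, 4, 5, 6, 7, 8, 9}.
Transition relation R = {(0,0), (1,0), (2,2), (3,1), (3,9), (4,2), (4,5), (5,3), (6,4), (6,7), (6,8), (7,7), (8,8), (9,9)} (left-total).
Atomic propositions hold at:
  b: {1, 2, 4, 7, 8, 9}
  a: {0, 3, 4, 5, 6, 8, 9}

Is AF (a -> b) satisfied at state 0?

Sat(a -> b) = {1, 2, 4, 7, 8, 9}
AF (a -> b): least fixpoint, start Z0 = {1, 2, 4, 7, 8, 9}, add states with every successor in Z. Z1 = {1, 2, 3, 4, 6, 7, 8, 9}; Z2 = {1, 2, 3, 4, 5, 6, 7, 8, 9}; fixed.
Sat(AF (a -> b)) = {1, 2, 3, 4, 5, 6, 7, 8, 9}
0 ∉ Sat(AF (a -> b)) = {1, 2, 3, 4, 5, 6, 7, 8, 9}, so the formula does not hold at 0.

No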